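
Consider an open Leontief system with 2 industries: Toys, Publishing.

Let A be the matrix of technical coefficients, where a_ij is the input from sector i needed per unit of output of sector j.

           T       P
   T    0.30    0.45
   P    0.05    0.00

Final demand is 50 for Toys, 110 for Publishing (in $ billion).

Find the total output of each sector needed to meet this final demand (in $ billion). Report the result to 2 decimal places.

x_T = 146.86, x_P = 117.34

I − A =
  [   0.70    -0.45]
  [  -0.05     1.00]
det(I−A) = (0.70)(1.00) − (-0.45)(-0.05) = 0.6775
adj(I−A) = [[1.00, 0.45], [0.05, 0.70]]
(I − A)⁻¹ = adj(I−A) / det(I−A) ≈
  [   1.4760     0.6642]
  [   0.0738     1.0332]
x = (I − A)⁻¹ d = adj(I−A)·d / det(I−A), with det(I−A) = 0.6775:
  x_T = (1.00·50 + 0.45·110) / 0.6775 = 99.50 / 0.6775 ≈ 146.86
  x_P = (0.05·50 + 0.70·110) / 0.6775 = 79.50 / 0.6775 ≈ 117.34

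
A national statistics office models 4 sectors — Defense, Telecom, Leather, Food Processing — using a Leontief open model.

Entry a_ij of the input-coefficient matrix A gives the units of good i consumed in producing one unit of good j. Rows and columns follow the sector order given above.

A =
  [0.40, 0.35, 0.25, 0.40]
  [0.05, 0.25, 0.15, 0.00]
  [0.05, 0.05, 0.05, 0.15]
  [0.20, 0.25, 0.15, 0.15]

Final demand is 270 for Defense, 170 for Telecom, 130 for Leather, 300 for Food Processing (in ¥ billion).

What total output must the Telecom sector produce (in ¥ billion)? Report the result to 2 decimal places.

x_2 = 394.46

I − A =
  [   0.60    -0.35    -0.25    -0.40]
  [  -0.05     0.75    -0.15     0.00]
  [  -0.05    -0.05     0.95    -0.15]
  [  -0.20    -0.25    -0.15     0.85]
Compute the cofactors C_ij = (−1)^(i+j)·(3×3 minor ij) of I−A; the adjugate is their transpose:
adj(I−A) = Cᵀ =
  [ 0.576750   0.392750   0.264000   0.318000]
  [ 0.050125   0.373875   0.078125   0.037375]
  [ 0.058375   0.074375   0.302625   0.080875]
  [ 0.160750   0.215500   0.138500   0.393750]
det(I−A) = Σ_j (I−A)_1j·C_1j = (0.60)(0.576750) + (-0.35)(0.050125) + (-0.25)(0.058375) + (-0.40)(0.160750) = 0.2496125
(I − A)⁻¹ = adj(I−A) / det(I−A) ≈
  [   2.3106     1.5734     1.0576     1.2740]
  [   0.2008     1.4978     0.3130     0.1497]
  [   0.2339     0.2980     1.2124     0.3240]
  [   0.6440     0.8633     0.5549     1.5774]
x = (I − A)⁻¹ d = adj(I−A)·d / det(I−A), with det(I−A) = 0.2496125:
  x_1 = (0.576750·270 + 0.392750·170 + 0.264000·130 + 0.318000·300) / 0.2496125 = 352.21 / 0.2496125 ≈ 1411.03
  x_2 = (0.050125·270 + 0.373875·170 + 0.078125·130 + 0.037375·300) / 0.2496125 = 98.46125 / 0.2496125 ≈ 394.46
  x_3 = (0.058375·270 + 0.074375·170 + 0.302625·130 + 0.080875·300) / 0.2496125 = 92.00875 / 0.2496125 ≈ 368.61
  x_4 = (0.160750·270 + 0.215500·170 + 0.138500·130 + 0.393750·300) / 0.2496125 = 216.1675 / 0.2496125 ≈ 866.01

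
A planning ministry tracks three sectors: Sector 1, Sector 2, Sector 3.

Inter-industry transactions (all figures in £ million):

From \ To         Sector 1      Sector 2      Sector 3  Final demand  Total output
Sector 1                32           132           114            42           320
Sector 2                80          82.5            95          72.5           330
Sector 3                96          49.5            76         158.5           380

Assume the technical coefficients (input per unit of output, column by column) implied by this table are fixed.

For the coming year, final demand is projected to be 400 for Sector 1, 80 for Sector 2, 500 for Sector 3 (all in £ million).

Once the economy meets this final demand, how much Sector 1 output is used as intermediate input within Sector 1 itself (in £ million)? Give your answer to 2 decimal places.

z_11 = 131.24

Technical coefficients a_ij = z_ij / X_j:
  a_11 = 32/320 = 0.10, a_21 = 80/320 = 0.25, a_31 = 96/320 = 0.30
  a_12 = 132/330 = 0.40, a_22 = 82.5/330 = 0.25, a_32 = 49.5/330 = 0.15
  a_13 = 114/380 = 0.30, a_23 = 95/380 = 0.25, a_33 = 76/380 = 0.20
I − A =
  [   0.90    -0.40    -0.30]
  [  -0.25     0.75    -0.25]
  [  -0.30    -0.15     0.80]
Cofactors of I−A, C_ij = (−1)^(i+j)·(minor ij) (rows/columns in the sector order above):
  C_11 = (0.75)(0.80) − (-0.25)(-0.15) = 0.5625
  C_12 = −[(-0.25)(0.80) − (-0.25)(-0.30)] = 0.2750
  C_13 = (-0.25)(-0.15) − (0.75)(-0.30) = 0.2625
  C_21 = −[(-0.40)(0.80) − (-0.30)(-0.15)] = 0.3650
  C_22 = (0.90)(0.80) − (-0.30)(-0.30) = 0.6300
  C_23 = −[(0.90)(-0.15) − (-0.40)(-0.30)] = 0.2550
  C_31 = (-0.40)(-0.25) − (-0.30)(0.75) = 0.3250
  C_32 = −[(0.90)(-0.25) − (-0.30)(-0.25)] = 0.3000
  C_33 = (0.90)(0.75) − (-0.40)(-0.25) = 0.5750
det(I−A) = Σ_j (I−A)_1j·C_1j = (0.90)(0.5625) + (-0.40)(0.2750) + (-0.30)(0.2625) = 0.3175
adj(I−A) = Cᵀ =
  [ 0.5625   0.3650   0.3250]
  [ 0.2750   0.6300   0.3000]
  [ 0.2625   0.2550   0.5750]
(I − A)⁻¹ = adj(I−A) / det(I−A) ≈
  [   1.7717     1.1496     1.0236]
  [   0.8661     1.9843     0.9449]
  [   0.8268     0.8031     1.8110]
First solve x = (I − A)⁻¹ d = adj(I−A)·d / det(I−A); in particular x_1 = (0.5625·400 + 0.3650·80 + 0.3250·500) / 0.3175 = 416.70 / 0.3175 ≈ 1312.4409.
Intermediate flow from 1 to 1: z_11 = a_11 · x_1 = 0.10 × 416.70 / 0.3175 = 41.67 / 0.3175 ≈ 131.24.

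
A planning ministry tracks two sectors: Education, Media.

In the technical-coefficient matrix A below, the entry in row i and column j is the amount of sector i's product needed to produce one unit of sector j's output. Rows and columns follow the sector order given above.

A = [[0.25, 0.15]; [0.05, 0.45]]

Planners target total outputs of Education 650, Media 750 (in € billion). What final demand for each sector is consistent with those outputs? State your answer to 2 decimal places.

I − A =
  [   0.75    -0.15]
  [  -0.05     0.55]
d = (I − A) x:
  d_E = (+0.75)·650 + (-0.15)·750 = 375.00
  d_M = (-0.05)·650 + (+0.55)·750 = 380.00

d_E = 375.00, d_M = 380.00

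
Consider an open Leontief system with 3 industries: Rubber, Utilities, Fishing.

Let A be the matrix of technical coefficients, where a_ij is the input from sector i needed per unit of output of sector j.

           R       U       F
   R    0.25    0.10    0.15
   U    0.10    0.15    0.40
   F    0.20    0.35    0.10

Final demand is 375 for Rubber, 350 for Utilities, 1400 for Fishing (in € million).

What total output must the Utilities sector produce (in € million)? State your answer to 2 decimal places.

x_U = 1735.15

I − A =
  [   0.75    -0.10    -0.15]
  [  -0.10     0.85    -0.40]
  [  -0.20    -0.35     0.90]
Cofactors of I−A, C_ij = (−1)^(i+j)·(minor ij) (rows/columns in the sector order above):
  C_11 = (0.85)(0.90) − (-0.40)(-0.35) = 0.6250
  C_12 = −[(-0.10)(0.90) − (-0.40)(-0.20)] = 0.1700
  C_13 = (-0.10)(-0.35) − (0.85)(-0.20) = 0.2050
  C_21 = −[(-0.10)(0.90) − (-0.15)(-0.35)] = 0.1425
  C_22 = (0.75)(0.90) − (-0.15)(-0.20) = 0.6450
  C_23 = −[(0.75)(-0.35) − (-0.10)(-0.20)] = 0.2825
  C_31 = (-0.10)(-0.40) − (-0.15)(0.85) = 0.1675
  C_32 = −[(0.75)(-0.40) − (-0.15)(-0.10)] = 0.3150
  C_33 = (0.75)(0.85) − (-0.10)(-0.10) = 0.6275
det(I−A) = Σ_j (I−A)_1j·C_1j = (0.75)(0.6250) + (-0.10)(0.1700) + (-0.15)(0.2050) = 0.4210
adj(I−A) = Cᵀ =
  [ 0.6250   0.1425   0.1675]
  [ 0.1700   0.6450   0.3150]
  [ 0.2050   0.2825   0.6275]
(I − A)⁻¹ = adj(I−A) / det(I−A) ≈
  [   1.4846     0.3385     0.3979]
  [   0.4038     1.5321     0.7482]
  [   0.4869     0.6710     1.4905]
x = (I − A)⁻¹ d = adj(I−A)·d / det(I−A), with det(I−A) = 0.4210:
  x_R = (0.6250·375 + 0.1425·350 + 0.1675·1400) / 0.4210 = 518.75 / 0.4210 ≈ 1232.19
  x_U = (0.1700·375 + 0.6450·350 + 0.3150·1400) / 0.4210 = 730.50 / 0.4210 ≈ 1735.15
  x_F = (0.2050·375 + 0.2825·350 + 0.6275·1400) / 0.4210 = 1054.25 / 0.4210 ≈ 2504.16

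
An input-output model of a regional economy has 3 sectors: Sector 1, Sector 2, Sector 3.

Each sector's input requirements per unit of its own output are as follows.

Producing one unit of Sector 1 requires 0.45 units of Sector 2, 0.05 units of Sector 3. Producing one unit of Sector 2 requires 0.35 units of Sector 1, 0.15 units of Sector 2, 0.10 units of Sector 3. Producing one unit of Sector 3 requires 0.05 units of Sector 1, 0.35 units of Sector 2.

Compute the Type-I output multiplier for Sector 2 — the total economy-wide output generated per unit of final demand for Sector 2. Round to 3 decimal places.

I − A =
  [   1.00    -0.35    -0.05]
  [  -0.45     0.85    -0.35]
  [  -0.05    -0.10     1.00]
Cofactors of I−A, C_ij = (−1)^(i+j)·(minor ij) (rows/columns in the sector order above):
  C_11 = (0.85)(1.00) − (-0.35)(-0.10) = 0.8150
  C_12 = −[(-0.45)(1.00) − (-0.35)(-0.05)] = 0.4675
  C_13 = (-0.45)(-0.10) − (0.85)(-0.05) = 0.0875
  C_21 = −[(-0.35)(1.00) − (-0.05)(-0.10)] = 0.3550
  C_22 = (1.00)(1.00) − (-0.05)(-0.05) = 0.9975
  C_23 = −[(1.00)(-0.10) − (-0.35)(-0.05)] = 0.1175
  C_31 = (-0.35)(-0.35) − (-0.05)(0.85) = 0.1650
  C_32 = −[(1.00)(-0.35) − (-0.05)(-0.45)] = 0.3725
  C_33 = (1.00)(0.85) − (-0.35)(-0.45) = 0.6925
det(I−A) = Σ_j (I−A)_1j·C_1j = (1.00)(0.8150) + (-0.35)(0.4675) + (-0.05)(0.0875) = 0.6470
adj(I−A) = Cᵀ =
  [ 0.8150   0.3550   0.1650]
  [ 0.4675   0.9975   0.3725]
  [ 0.0875   0.1175   0.6925]
(I − A)⁻¹ = adj(I−A) / det(I−A) ≈
  [   1.2597     0.5487     0.2550]
  [   0.7226     1.5417     0.5757]
  [   0.1352     0.1816     1.0703]
The output multiplier for sector j is the column-j sum of the Leontief inverse (I − A)⁻¹ = adj(I−A) / det(I−A).
Column 2 of adj(I−A): (0.3550, 0.9975, 0.1175); det(I−A) = 0.6470.
m_2 = (0.3550 + 0.9975 + 0.1175) / 0.6470 = 1.47 / 0.6470 ≈ 2.272.

m_2 = 2.272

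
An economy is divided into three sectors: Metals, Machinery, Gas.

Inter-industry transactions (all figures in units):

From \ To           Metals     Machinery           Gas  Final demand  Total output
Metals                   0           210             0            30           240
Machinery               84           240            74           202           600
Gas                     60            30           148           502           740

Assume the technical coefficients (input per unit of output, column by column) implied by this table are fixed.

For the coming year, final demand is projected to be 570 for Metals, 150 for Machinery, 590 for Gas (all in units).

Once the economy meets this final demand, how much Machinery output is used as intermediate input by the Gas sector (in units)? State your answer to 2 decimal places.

z_23 = 108.03

Technical coefficients a_ij = z_ij / X_j:
  a_11 = 0/240 = 0.00, a_21 = 84/240 = 0.35, a_31 = 60/240 = 0.25
  a_12 = 210/600 = 0.35, a_22 = 240/600 = 0.40, a_32 = 30/600 = 0.05
  a_13 = 0/740 = 0.00, a_23 = 74/740 = 0.10, a_33 = 148/740 = 0.20
I − A =
  [   1.00    -0.35     0.00]
  [  -0.35     0.60    -0.10]
  [  -0.25    -0.05     0.80]
Cofactors of I−A, C_ij = (−1)^(i+j)·(minor ij) (rows/columns in the sector order above):
  C_11 = (0.60)(0.80) − (-0.10)(-0.05) = 0.4750
  C_12 = −[(-0.35)(0.80) − (-0.10)(-0.25)] = 0.3050
  C_13 = (-0.35)(-0.05) − (0.60)(-0.25) = 0.1675
  C_21 = −[(-0.35)(0.80) − (0.00)(-0.05)] = 0.2800
  C_22 = (1.00)(0.80) − (0.00)(-0.25) = 0.8000
  C_23 = −[(1.00)(-0.05) − (-0.35)(-0.25)] = 0.1375
  C_31 = (-0.35)(-0.10) − (0.00)(0.60) = 0.0350
  C_32 = −[(1.00)(-0.10) − (0.00)(-0.35)] = 0.1000
  C_33 = (1.00)(0.60) − (-0.35)(-0.35) = 0.4775
det(I−A) = Σ_j (I−A)_1j·C_1j = (1.00)(0.4750) + (-0.35)(0.3050) + (0.00)(0.1675) = 0.36825
adj(I−A) = Cᵀ =
  [ 0.4750   0.2800   0.0350]
  [ 0.3050   0.8000   0.1000]
  [ 0.1675   0.1375   0.4775]
(I − A)⁻¹ = adj(I−A) / det(I−A) ≈
  [   1.2899     0.7604     0.0950]
  [   0.8282     2.1724     0.2716]
  [   0.4549     0.3734     1.2967]
First solve x = (I − A)⁻¹ d = adj(I−A)·d / det(I−A); in particular x_3 = (0.1675·570 + 0.1375·150 + 0.4775·590) / 0.36825 = 397.825 / 0.36825 ≈ 1080.3123.
Intermediate flow from 2 to 3: z_23 = a_23 · x_3 = 0.10 × 397.825 / 0.36825 = 39.7825 / 0.36825 ≈ 108.03.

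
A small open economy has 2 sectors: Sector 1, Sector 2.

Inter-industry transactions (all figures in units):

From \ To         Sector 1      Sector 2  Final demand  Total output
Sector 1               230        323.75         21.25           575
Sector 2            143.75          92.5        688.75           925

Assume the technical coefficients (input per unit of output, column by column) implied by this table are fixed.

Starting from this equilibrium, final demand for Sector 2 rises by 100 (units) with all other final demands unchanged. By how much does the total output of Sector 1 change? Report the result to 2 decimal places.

Technical coefficients a_ij = z_ij / X_j:
  a_11 = 230/575 = 0.40, a_21 = 143.75/575 = 0.25
  a_12 = 323.75/925 = 0.35, a_22 = 92.5/925 = 0.10
I − A =
  [   0.60    -0.35]
  [  -0.25     0.90]
det(I−A) = (0.60)(0.90) − (-0.35)(-0.25) = 0.4525
adj(I−A) = [[0.90, 0.35], [0.25, 0.60]]
(I − A)⁻¹ = adj(I−A) / det(I−A) ≈
  [   1.9890     0.7735]
  [   0.5525     1.3260]
Δx = (I − A)⁻¹ Δd with Δd having +100 in the Sector 2 component and 0 elsewhere.
So Δx_1 = L_12 · (+100), where L_12 = adj(I−A)_12 / det(I−A) = 0.35 / 0.4525.
Δx_1 = 0.35 × (+100) / 0.4525 = 35.00 / 0.4525 ≈ 77.35.

Δx_1 = 77.35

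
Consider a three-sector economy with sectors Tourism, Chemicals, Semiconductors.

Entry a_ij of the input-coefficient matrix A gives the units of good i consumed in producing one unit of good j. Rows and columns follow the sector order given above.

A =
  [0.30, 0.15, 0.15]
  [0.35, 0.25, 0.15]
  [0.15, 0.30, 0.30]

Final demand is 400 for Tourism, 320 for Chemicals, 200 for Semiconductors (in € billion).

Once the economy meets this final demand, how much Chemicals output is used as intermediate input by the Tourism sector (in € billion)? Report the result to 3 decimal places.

I − A =
  [   0.70    -0.15    -0.15]
  [  -0.35     0.75    -0.15]
  [  -0.15    -0.30     0.70]
Cofactors of I−A, C_ij = (−1)^(i+j)·(minor ij) (rows/columns in the sector order above):
  C_11 = (0.75)(0.70) − (-0.15)(-0.30) = 0.4800
  C_12 = −[(-0.35)(0.70) − (-0.15)(-0.15)] = 0.2675
  C_13 = (-0.35)(-0.30) − (0.75)(-0.15) = 0.2175
  C_21 = −[(-0.15)(0.70) − (-0.15)(-0.30)] = 0.1500
  C_22 = (0.70)(0.70) − (-0.15)(-0.15) = 0.4675
  C_23 = −[(0.70)(-0.30) − (-0.15)(-0.15)] = 0.2325
  C_31 = (-0.15)(-0.15) − (-0.15)(0.75) = 0.1350
  C_32 = −[(0.70)(-0.15) − (-0.15)(-0.35)] = 0.1575
  C_33 = (0.70)(0.75) − (-0.15)(-0.35) = 0.4725
det(I−A) = Σ_j (I−A)_1j·C_1j = (0.70)(0.4800) + (-0.15)(0.2675) + (-0.15)(0.2175) = 0.26325
adj(I−A) = Cᵀ =
  [ 0.4800   0.1500   0.1350]
  [ 0.2675   0.4675   0.1575]
  [ 0.2175   0.2325   0.4725]
(I − A)⁻¹ = adj(I−A) / det(I−A) ≈
  [   1.8234     0.5698     0.5128]
  [   1.0161     1.7759     0.5983]
  [   0.8262     0.8832     1.7949]
First solve x = (I − A)⁻¹ d = adj(I−A)·d / det(I−A); in particular x_1 = (0.4800·400 + 0.1500·320 + 0.1350·200) / 0.26325 = 267.00 / 0.26325 ≈ 1014.24501.
Intermediate flow from 2 to 1: z_21 = a_21 · x_1 = 0.35 × 267.00 / 0.26325 = 93.45 / 0.26325 ≈ 354.986.

z_21 = 354.986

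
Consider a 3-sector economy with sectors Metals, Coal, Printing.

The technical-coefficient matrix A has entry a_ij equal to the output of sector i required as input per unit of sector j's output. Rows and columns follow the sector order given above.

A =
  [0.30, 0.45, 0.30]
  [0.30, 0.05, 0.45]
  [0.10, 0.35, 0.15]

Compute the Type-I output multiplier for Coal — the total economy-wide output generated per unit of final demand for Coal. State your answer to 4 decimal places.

m_C = 5.1635

I − A =
  [   0.70    -0.45    -0.30]
  [  -0.30     0.95    -0.45]
  [  -0.10    -0.35     0.85]
Cofactors of I−A, C_ij = (−1)^(i+j)·(minor ij) (rows/columns in the sector order above):
  C_11 = (0.95)(0.85) − (-0.45)(-0.35) = 0.6500
  C_12 = −[(-0.30)(0.85) − (-0.45)(-0.10)] = 0.3000
  C_13 = (-0.30)(-0.35) − (0.95)(-0.10) = 0.2000
  C_21 = −[(-0.45)(0.85) − (-0.30)(-0.35)] = 0.4875
  C_22 = (0.70)(0.85) − (-0.30)(-0.10) = 0.5650
  C_23 = −[(0.70)(-0.35) − (-0.45)(-0.10)] = 0.2900
  C_31 = (-0.45)(-0.45) − (-0.30)(0.95) = 0.4875
  C_32 = −[(0.70)(-0.45) − (-0.30)(-0.30)] = 0.4050
  C_33 = (0.70)(0.95) − (-0.45)(-0.30) = 0.5300
det(I−A) = Σ_j (I−A)_1j·C_1j = (0.70)(0.6500) + (-0.45)(0.3000) + (-0.30)(0.2000) = 0.2600
adj(I−A) = Cᵀ =
  [ 0.6500   0.4875   0.4875]
  [ 0.3000   0.5650   0.4050]
  [ 0.2000   0.2900   0.5300]
(I − A)⁻¹ = adj(I−A) / det(I−A) ≈
  [   2.50000     1.87500     1.87500]
  [   1.15385     2.17308     1.55769]
  [   0.76923     1.11538     2.03846]
The output multiplier for sector j is the column-j sum of the Leontief inverse (I − A)⁻¹ = adj(I−A) / det(I−A).
Column C of adj(I−A): (0.4875, 0.5650, 0.2900); det(I−A) = 0.2600.
m_C = (0.4875 + 0.5650 + 0.2900) / 0.2600 = 1.3425 / 0.2600 ≈ 5.1635.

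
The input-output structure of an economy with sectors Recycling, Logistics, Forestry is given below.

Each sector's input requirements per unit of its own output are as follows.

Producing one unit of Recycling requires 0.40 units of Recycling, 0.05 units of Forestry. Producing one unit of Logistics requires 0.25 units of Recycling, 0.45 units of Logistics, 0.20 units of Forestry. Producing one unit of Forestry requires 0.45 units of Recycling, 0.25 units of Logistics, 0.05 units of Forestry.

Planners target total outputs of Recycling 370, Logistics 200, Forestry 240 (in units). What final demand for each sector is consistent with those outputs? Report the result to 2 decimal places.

I − A =
  [   0.60    -0.25    -0.45]
  [   0.00     0.55    -0.25]
  [  -0.05    -0.20     0.95]
d = (I − A) x:
  d_R = (+0.60)·370 + (-0.25)·200 + (-0.45)·240 = 64.00
  d_L = (+0.00)·370 + (+0.55)·200 + (-0.25)·240 = 50.00
  d_F = (-0.05)·370 + (-0.20)·200 + (+0.95)·240 = 169.50

d_R = 64.00, d_L = 50.00, d_F = 169.50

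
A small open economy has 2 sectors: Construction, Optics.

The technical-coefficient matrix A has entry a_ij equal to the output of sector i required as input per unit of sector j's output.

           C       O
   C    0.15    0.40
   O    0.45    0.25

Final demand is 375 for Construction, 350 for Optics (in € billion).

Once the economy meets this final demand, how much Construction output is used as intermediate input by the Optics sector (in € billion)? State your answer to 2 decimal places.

I − A =
  [   0.85    -0.40]
  [  -0.45     0.75]
det(I−A) = (0.85)(0.75) − (-0.40)(-0.45) = 0.4575
adj(I−A) = [[0.75, 0.40], [0.45, 0.85]]
(I − A)⁻¹ = adj(I−A) / det(I−A) ≈
  [   1.6393     0.8743]
  [   0.9836     1.8579]
First solve x = (I − A)⁻¹ d = adj(I−A)·d / det(I−A); in particular x_O = (0.45·375 + 0.85·350) / 0.4575 = 466.25 / 0.4575 ≈ 1019.1257.
Intermediate flow from C to O: z_CO = a_CO · x_O = 0.40 × 466.25 / 0.4575 = 186.50 / 0.4575 ≈ 407.65.

z_CO = 407.65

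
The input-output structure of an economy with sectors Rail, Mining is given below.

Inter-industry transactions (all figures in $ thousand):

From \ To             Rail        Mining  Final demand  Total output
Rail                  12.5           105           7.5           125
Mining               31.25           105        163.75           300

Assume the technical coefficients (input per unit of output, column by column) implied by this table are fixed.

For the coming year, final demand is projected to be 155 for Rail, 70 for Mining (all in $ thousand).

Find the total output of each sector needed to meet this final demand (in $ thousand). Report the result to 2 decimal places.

Technical coefficients a_ij = z_ij / X_j:
  a_RR = 12.5/125 = 0.10, a_MR = 31.25/125 = 0.25
  a_RM = 105/300 = 0.35, a_MM = 105/300 = 0.35
I − A =
  [   0.90    -0.35]
  [  -0.25     0.65]
det(I−A) = (0.90)(0.65) − (-0.35)(-0.25) = 0.4975
adj(I−A) = [[0.65, 0.35], [0.25, 0.90]]
(I − A)⁻¹ = adj(I−A) / det(I−A) ≈
  [   1.3065     0.7035]
  [   0.5025     1.8090]
x = (I − A)⁻¹ d = adj(I−A)·d / det(I−A), with det(I−A) = 0.4975:
  x_R = (0.65·155 + 0.35·70) / 0.4975 = 125.25 / 0.4975 ≈ 251.76
  x_M = (0.25·155 + 0.90·70) / 0.4975 = 101.75 / 0.4975 ≈ 204.52

x_R = 251.76, x_M = 204.52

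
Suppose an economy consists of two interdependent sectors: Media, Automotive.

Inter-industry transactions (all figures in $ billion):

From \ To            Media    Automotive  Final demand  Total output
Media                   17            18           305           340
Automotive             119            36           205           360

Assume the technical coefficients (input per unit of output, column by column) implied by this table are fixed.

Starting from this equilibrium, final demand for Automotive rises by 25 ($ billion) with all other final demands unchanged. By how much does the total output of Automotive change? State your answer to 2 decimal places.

Δx_2 = 28.36

Technical coefficients a_ij = z_ij / X_j:
  a_11 = 17/340 = 0.05, a_21 = 119/340 = 0.35
  a_12 = 18/360 = 0.05, a_22 = 36/360 = 0.10
I − A =
  [   0.95    -0.05]
  [  -0.35     0.90]
det(I−A) = (0.95)(0.90) − (-0.05)(-0.35) = 0.8375
adj(I−A) = [[0.90, 0.05], [0.35, 0.95]]
(I − A)⁻¹ = adj(I−A) / det(I−A) ≈
  [   1.0746     0.0597]
  [   0.4179     1.1343]
Δx = (I − A)⁻¹ Δd with Δd having +25 in the Automotive component and 0 elsewhere.
So Δx_2 = L_22 · (+25), where L_22 = adj(I−A)_22 / det(I−A) = 0.95 / 0.8375.
Δx_2 = 0.95 × (+25) / 0.8375 = 23.75 / 0.8375 ≈ 28.36.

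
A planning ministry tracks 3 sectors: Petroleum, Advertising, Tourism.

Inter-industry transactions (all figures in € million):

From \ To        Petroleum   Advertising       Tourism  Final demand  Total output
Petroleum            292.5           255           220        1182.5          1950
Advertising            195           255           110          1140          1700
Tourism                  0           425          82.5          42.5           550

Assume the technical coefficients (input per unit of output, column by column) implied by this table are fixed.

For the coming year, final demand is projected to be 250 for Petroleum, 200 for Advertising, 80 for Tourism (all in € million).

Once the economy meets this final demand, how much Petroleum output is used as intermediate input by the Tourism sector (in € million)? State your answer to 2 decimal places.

Technical coefficients a_ij = z_ij / X_j:
  a_11 = 292.5/1950 = 0.15, a_21 = 195/1950 = 0.10, a_31 = 0/1950 = 0.00
  a_12 = 255/1700 = 0.15, a_22 = 255/1700 = 0.15, a_32 = 425/1700 = 0.25
  a_13 = 220/550 = 0.40, a_23 = 110/550 = 0.20, a_33 = 82.5/550 = 0.15
I − A =
  [   0.85    -0.15    -0.40]
  [  -0.10     0.85    -0.20]
  [   0.00    -0.25     0.85]
Cofactors of I−A, C_ij = (−1)^(i+j)·(minor ij) (rows/columns in the sector order above):
  C_11 = (0.85)(0.85) − (-0.20)(-0.25) = 0.6725
  C_12 = −[(-0.10)(0.85) − (-0.20)(0.00)] = 0.0850
  C_13 = (-0.10)(-0.25) − (0.85)(0.00) = 0.0250
  C_21 = −[(-0.15)(0.85) − (-0.40)(-0.25)] = 0.2275
  C_22 = (0.85)(0.85) − (-0.40)(0.00) = 0.7225
  C_23 = −[(0.85)(-0.25) − (-0.15)(0.00)] = 0.2125
  C_31 = (-0.15)(-0.20) − (-0.40)(0.85) = 0.3700
  C_32 = −[(0.85)(-0.20) − (-0.40)(-0.10)] = 0.2100
  C_33 = (0.85)(0.85) − (-0.15)(-0.10) = 0.7075
det(I−A) = Σ_j (I−A)_1j·C_1j = (0.85)(0.6725) + (-0.15)(0.0850) + (-0.40)(0.0250) = 0.548875
adj(I−A) = Cᵀ =
  [ 0.6725   0.2275   0.3700]
  [ 0.0850   0.7225   0.2100]
  [ 0.0250   0.2125   0.7075]
(I − A)⁻¹ = adj(I−A) / det(I−A) ≈
  [   1.2252     0.4145     0.6741]
  [   0.1549     1.3163     0.3826]
  [   0.0455     0.3872     1.2890]
First solve x = (I − A)⁻¹ d = adj(I−A)·d / det(I−A); in particular x_3 = (0.0250·250 + 0.2125·200 + 0.7075·80) / 0.548875 = 105.35 / 0.548875 ≈ 191.9381.
Intermediate flow from 1 to 3: z_13 = a_13 · x_3 = 0.40 × 105.35 / 0.548875 = 42.14 / 0.548875 ≈ 76.78.

z_13 = 76.78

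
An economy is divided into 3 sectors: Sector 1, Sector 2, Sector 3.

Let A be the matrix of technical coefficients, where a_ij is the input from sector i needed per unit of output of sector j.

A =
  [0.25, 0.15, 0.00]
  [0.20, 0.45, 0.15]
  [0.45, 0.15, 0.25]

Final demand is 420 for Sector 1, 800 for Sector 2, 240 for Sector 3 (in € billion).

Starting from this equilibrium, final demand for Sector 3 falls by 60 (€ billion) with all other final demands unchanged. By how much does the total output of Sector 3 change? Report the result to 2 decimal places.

Δx_3 = -88.31

I − A =
  [   0.75    -0.15     0.00]
  [  -0.20     0.55    -0.15]
  [  -0.45    -0.15     0.75]
Cofactors of I−A, C_ij = (−1)^(i+j)·(minor ij) (rows/columns in the sector order above):
  C_11 = (0.55)(0.75) − (-0.15)(-0.15) = 0.3900
  C_12 = −[(-0.20)(0.75) − (-0.15)(-0.45)] = 0.2175
  C_13 = (-0.20)(-0.15) − (0.55)(-0.45) = 0.2775
  C_21 = −[(-0.15)(0.75) − (0.00)(-0.15)] = 0.1125
  C_22 = (0.75)(0.75) − (0.00)(-0.45) = 0.5625
  C_23 = −[(0.75)(-0.15) − (-0.15)(-0.45)] = 0.1800
  C_31 = (-0.15)(-0.15) − (0.00)(0.55) = 0.0225
  C_32 = −[(0.75)(-0.15) − (0.00)(-0.20)] = 0.1125
  C_33 = (0.75)(0.55) − (-0.15)(-0.20) = 0.3825
det(I−A) = Σ_j (I−A)_1j·C_1j = (0.75)(0.3900) + (-0.15)(0.2175) + (0.00)(0.2775) = 0.259875
adj(I−A) = Cᵀ =
  [ 0.3900   0.1125   0.0225]
  [ 0.2175   0.5625   0.1125]
  [ 0.2775   0.1800   0.3825]
(I − A)⁻¹ = adj(I−A) / det(I−A) ≈
  [   1.5007     0.4329     0.0866]
  [   0.8369     2.1645     0.4329]
  [   1.0678     0.6926     1.4719]
Δx = (I − A)⁻¹ Δd with Δd having -60 in the Sector 3 component and 0 elsewhere.
So Δx_3 = L_33 · (-60), where L_33 = adj(I−A)_33 / det(I−A) = 0.3825 / 0.259875.
Δx_3 = 0.3825 × (-60) / 0.259875 = -22.95 / 0.259875 ≈ -88.31.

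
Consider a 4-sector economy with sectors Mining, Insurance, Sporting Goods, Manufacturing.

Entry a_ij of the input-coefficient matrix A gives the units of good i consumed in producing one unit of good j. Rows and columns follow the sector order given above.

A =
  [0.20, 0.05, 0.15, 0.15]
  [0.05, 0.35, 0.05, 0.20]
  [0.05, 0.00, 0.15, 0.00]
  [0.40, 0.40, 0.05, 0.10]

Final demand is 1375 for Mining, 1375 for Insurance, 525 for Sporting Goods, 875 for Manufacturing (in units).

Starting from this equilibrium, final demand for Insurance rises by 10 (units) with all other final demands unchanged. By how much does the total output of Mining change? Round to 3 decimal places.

Δx_1 = 2.994

I − A =
  [   0.80    -0.05    -0.15    -0.15]
  [  -0.05     0.65    -0.05    -0.20]
  [  -0.05     0.00     0.85     0.00]
  [  -0.40    -0.40    -0.05     0.90]
Compute the cofactors C_ij = (−1)^(i+j)·(3×3 minor ij) of I−A; the adjugate is their transpose:
adj(I−A) = Cᵀ =
  [ 0.429250   0.089250   0.086375   0.091375]
  [ 0.109000   0.553875   0.060125   0.141250]
  [ 0.025250   0.005250   0.355750   0.005375]
  [ 0.240625   0.286125   0.084875   0.434875]
det(I−A) = Σ_j (I−A)_1j·C_1j = (0.80)(0.429250) + (-0.05)(0.109000) + (-0.15)(0.025250) + (-0.15)(0.240625) = 0.29806875
(I − A)⁻¹ = adj(I−A) / det(I−A) ≈
  [   1.4401     0.2994     0.2898     0.3066]
  [   0.3657     1.8582     0.2017     0.4739]
  [   0.0847     0.0176     1.1935     0.0180]
  [   0.8073     0.9599     0.2847     1.4590]
Δx = (I − A)⁻¹ Δd with Δd having +10 in the Insurance component and 0 elsewhere.
So Δx_1 = L_12 · (+10), where L_12 = adj(I−A)_12 / det(I−A) = 0.089250 / 0.29806875.
Δx_1 = 0.089250 × (+10) / 0.29806875 = 0.8925 / 0.29806875 ≈ 2.994.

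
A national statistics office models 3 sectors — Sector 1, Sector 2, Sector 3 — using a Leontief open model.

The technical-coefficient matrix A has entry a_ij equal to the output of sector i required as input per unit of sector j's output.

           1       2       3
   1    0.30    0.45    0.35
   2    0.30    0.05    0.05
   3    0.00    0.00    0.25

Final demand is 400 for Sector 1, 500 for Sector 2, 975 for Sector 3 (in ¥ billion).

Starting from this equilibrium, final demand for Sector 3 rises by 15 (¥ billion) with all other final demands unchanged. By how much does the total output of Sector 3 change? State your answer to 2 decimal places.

I − A =
  [   0.70    -0.45    -0.35]
  [  -0.30     0.95    -0.05]
  [   0.00     0.00     0.75]
Cofactors of I−A, C_ij = (−1)^(i+j)·(minor ij) (rows/columns in the sector order above):
  C_11 = (0.95)(0.75) − (-0.05)(0.00) = 0.7125
  C_12 = −[(-0.30)(0.75) − (-0.05)(0.00)] = 0.2250
  C_13 = (-0.30)(0.00) − (0.95)(0.00) = 0.0000
  C_21 = −[(-0.45)(0.75) − (-0.35)(0.00)] = 0.3375
  C_22 = (0.70)(0.75) − (-0.35)(0.00) = 0.5250
  C_23 = −[(0.70)(0.00) − (-0.45)(0.00)] = 0.0000
  C_31 = (-0.45)(-0.05) − (-0.35)(0.95) = 0.3550
  C_32 = −[(0.70)(-0.05) − (-0.35)(-0.30)] = 0.1400
  C_33 = (0.70)(0.95) − (-0.45)(-0.30) = 0.5300
det(I−A) = Σ_j (I−A)_1j·C_1j = (0.70)(0.7125) + (-0.45)(0.2250) + (-0.35)(0.0000) = 0.3975
adj(I−A) = Cᵀ =
  [ 0.7125   0.3375   0.3550]
  [ 0.2250   0.5250   0.1400]
  [ 0.0000   0.0000   0.5300]
(I − A)⁻¹ = adj(I−A) / det(I−A) ≈
  [   1.7925     0.8491     0.8931]
  [   0.5660     1.3208     0.3522]
  [   0.0000     0.0000     1.3333]
Δx = (I − A)⁻¹ Δd with Δd having +15 in the Sector 3 component and 0 elsewhere.
So Δx_3 = L_33 · (+15), where L_33 = adj(I−A)_33 / det(I−A) = 0.5300 / 0.3975.
Δx_3 = 0.5300 × (+15) / 0.3975 = 7.95 / 0.3975 = 20.00.

Δx_3 = 20.00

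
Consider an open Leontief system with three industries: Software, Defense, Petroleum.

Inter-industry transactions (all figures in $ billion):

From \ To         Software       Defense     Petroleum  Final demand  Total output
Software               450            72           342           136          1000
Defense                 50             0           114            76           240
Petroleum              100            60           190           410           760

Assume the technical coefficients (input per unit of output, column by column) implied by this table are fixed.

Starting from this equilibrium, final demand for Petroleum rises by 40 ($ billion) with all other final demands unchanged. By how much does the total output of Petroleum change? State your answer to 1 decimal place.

Technical coefficients a_ij = z_ij / X_j:
  a_SS = 450/1000 = 0.45, a_DS = 50/1000 = 0.05, a_PS = 100/1000 = 0.10
  a_SD = 72/240 = 0.30, a_DD = 0/240 = 0.00, a_PD = 60/240 = 0.25
  a_SP = 342/760 = 0.45, a_DP = 114/760 = 0.15, a_PP = 190/760 = 0.25
I − A =
  [   0.55    -0.30    -0.45]
  [  -0.05     1.00    -0.15]
  [  -0.10    -0.25     0.75]
Cofactors of I−A, C_ij = (−1)^(i+j)·(minor ij) (rows/columns in the sector order above):
  C_11 = (1.00)(0.75) − (-0.15)(-0.25) = 0.7125
  C_12 = −[(-0.05)(0.75) − (-0.15)(-0.10)] = 0.0525
  C_13 = (-0.05)(-0.25) − (1.00)(-0.10) = 0.1125
  C_21 = −[(-0.30)(0.75) − (-0.45)(-0.25)] = 0.3375
  C_22 = (0.55)(0.75) − (-0.45)(-0.10) = 0.3675
  C_23 = −[(0.55)(-0.25) − (-0.30)(-0.10)] = 0.1675
  C_31 = (-0.30)(-0.15) − (-0.45)(1.00) = 0.4950
  C_32 = −[(0.55)(-0.15) − (-0.45)(-0.05)] = 0.1050
  C_33 = (0.55)(1.00) − (-0.30)(-0.05) = 0.5350
det(I−A) = Σ_j (I−A)_1j·C_1j = (0.55)(0.7125) + (-0.30)(0.0525) + (-0.45)(0.1125) = 0.3255
adj(I−A) = Cᵀ =
  [ 0.7125   0.3375   0.4950]
  [ 0.0525   0.3675   0.1050]
  [ 0.1125   0.1675   0.5350]
(I − A)⁻¹ = adj(I−A) / det(I−A) ≈
  [   2.1889     1.0369     1.5207]
  [   0.1613     1.1290     0.3226]
  [   0.3456     0.5146     1.6436]
Δx = (I − A)⁻¹ Δd with Δd having +40 in the Petroleum component and 0 elsewhere.
So Δx_P = L_PP · (+40), where L_PP = adj(I−A)_PP / det(I−A) = 0.5350 / 0.3255.
Δx_P = 0.5350 × (+40) / 0.3255 = 21.40 / 0.3255 ≈ 65.7.

Δx_P = 65.7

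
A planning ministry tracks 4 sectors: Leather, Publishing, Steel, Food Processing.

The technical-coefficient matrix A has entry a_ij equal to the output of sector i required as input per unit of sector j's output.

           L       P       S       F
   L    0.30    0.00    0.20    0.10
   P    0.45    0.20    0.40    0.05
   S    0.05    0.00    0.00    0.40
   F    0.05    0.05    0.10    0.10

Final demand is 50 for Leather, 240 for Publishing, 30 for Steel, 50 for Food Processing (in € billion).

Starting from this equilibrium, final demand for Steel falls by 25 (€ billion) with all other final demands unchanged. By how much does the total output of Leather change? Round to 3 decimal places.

Δx_L = -8.428

I − A =
  [   0.70     0.00    -0.20    -0.10]
  [  -0.45     0.80    -0.40    -0.05]
  [  -0.05     0.00     1.00    -0.40]
  [  -0.05    -0.05    -0.10     0.90]
Compute the cofactors C_ij = (−1)^(i+j)·(3×3 minor ij) of I−A; the adjugate is their transpose:
adj(I−A) = Cᵀ =
  [ 0.677500   0.009000   0.153500   0.144000]
  [ 0.415750   0.583500   0.339500   0.229500]
  [ 0.060875   0.014250   0.496000   0.228000]
  [ 0.067500   0.034500   0.082500   0.552000]
det(I−A) = Σ_j (I−A)_1j·C_1j = (0.70)(0.677500) + (0.00)(0.415750) + (-0.20)(0.060875) + (-0.10)(0.067500) = 0.455325
(I − A)⁻¹ = adj(I−A) / det(I−A) ≈
  [   1.4879     0.0198     0.3371     0.3163]
  [   0.9131     1.2815     0.7456     0.5040]
  [   0.1337     0.0313     1.0893     0.5007]
  [   0.1482     0.0758     0.1812     1.2123]
Δx = (I − A)⁻¹ Δd with Δd having -25 in the Steel component and 0 elsewhere.
So Δx_L = L_LS · (-25), where L_LS = adj(I−A)_LS / det(I−A) = 0.153500 / 0.455325.
Δx_L = 0.153500 × (-25) / 0.455325 = -3.8375 / 0.455325 ≈ -8.428.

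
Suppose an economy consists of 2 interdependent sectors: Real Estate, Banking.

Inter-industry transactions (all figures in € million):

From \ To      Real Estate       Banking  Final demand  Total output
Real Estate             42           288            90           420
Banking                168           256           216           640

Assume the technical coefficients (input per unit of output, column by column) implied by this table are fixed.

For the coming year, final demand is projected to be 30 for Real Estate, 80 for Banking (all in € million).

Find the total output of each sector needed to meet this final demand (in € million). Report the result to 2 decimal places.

x_R = 150.00, x_B = 233.33

Technical coefficients a_ij = z_ij / X_j:
  a_RR = 42/420 = 0.10, a_BR = 168/420 = 0.40
  a_RB = 288/640 = 0.45, a_BB = 256/640 = 0.40
I − A =
  [   0.90    -0.45]
  [  -0.40     0.60]
det(I−A) = (0.90)(0.60) − (-0.45)(-0.40) = 0.3600
adj(I−A) = [[0.60, 0.45], [0.40, 0.90]]
(I − A)⁻¹ = adj(I−A) / det(I−A) ≈
  [   1.6667     1.2500]
  [   1.1111     2.5000]
x = (I − A)⁻¹ d = adj(I−A)·d / det(I−A), with det(I−A) = 0.3600:
  x_R = (0.60·30 + 0.45·80) / 0.3600 = 54.00 / 0.3600 = 150.00
  x_B = (0.40·30 + 0.90·80) / 0.3600 = 84.00 / 0.3600 ≈ 233.33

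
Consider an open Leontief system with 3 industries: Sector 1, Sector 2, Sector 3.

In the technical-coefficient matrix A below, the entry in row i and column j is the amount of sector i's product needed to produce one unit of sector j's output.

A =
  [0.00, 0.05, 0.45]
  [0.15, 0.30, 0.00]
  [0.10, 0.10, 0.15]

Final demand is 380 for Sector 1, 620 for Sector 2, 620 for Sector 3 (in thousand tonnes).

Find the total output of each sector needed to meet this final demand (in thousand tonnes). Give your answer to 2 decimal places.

I − A =
  [   1.00    -0.05    -0.45]
  [  -0.15     0.70     0.00]
  [  -0.10    -0.10     0.85]
Cofactors of I−A, C_ij = (−1)^(i+j)·(minor ij) (rows/columns in the sector order above):
  C_11 = (0.70)(0.85) − (0.00)(-0.10) = 0.5950
  C_12 = −[(-0.15)(0.85) − (0.00)(-0.10)] = 0.1275
  C_13 = (-0.15)(-0.10) − (0.70)(-0.10) = 0.0850
  C_21 = −[(-0.05)(0.85) − (-0.45)(-0.10)] = 0.0875
  C_22 = (1.00)(0.85) − (-0.45)(-0.10) = 0.8050
  C_23 = −[(1.00)(-0.10) − (-0.05)(-0.10)] = 0.1050
  C_31 = (-0.05)(0.00) − (-0.45)(0.70) = 0.3150
  C_32 = −[(1.00)(0.00) − (-0.45)(-0.15)] = 0.0675
  C_33 = (1.00)(0.70) − (-0.05)(-0.15) = 0.6925
det(I−A) = Σ_j (I−A)_1j·C_1j = (1.00)(0.5950) + (-0.05)(0.1275) + (-0.45)(0.0850) = 0.550375
adj(I−A) = Cᵀ =
  [ 0.5950   0.0875   0.3150]
  [ 0.1275   0.8050   0.0675]
  [ 0.0850   0.1050   0.6925]
(I − A)⁻¹ = adj(I−A) / det(I−A) ≈
  [   1.0811     0.1590     0.5723]
  [   0.2317     1.4626     0.1226]
  [   0.1544     0.1908     1.2582]
x = (I − A)⁻¹ d = adj(I−A)·d / det(I−A), with det(I−A) = 0.550375:
  x_1 = (0.5950·380 + 0.0875·620 + 0.3150·620) / 0.550375 = 475.65 / 0.550375 ≈ 864.23
  x_2 = (0.1275·380 + 0.8050·620 + 0.0675·620) / 0.550375 = 589.40 / 0.550375 ≈ 1070.91
  x_3 = (0.0850·380 + 0.1050·620 + 0.6925·620) / 0.550375 = 526.75 / 0.550375 ≈ 957.07

x_1 = 864.23, x_2 = 1070.91, x_3 = 957.07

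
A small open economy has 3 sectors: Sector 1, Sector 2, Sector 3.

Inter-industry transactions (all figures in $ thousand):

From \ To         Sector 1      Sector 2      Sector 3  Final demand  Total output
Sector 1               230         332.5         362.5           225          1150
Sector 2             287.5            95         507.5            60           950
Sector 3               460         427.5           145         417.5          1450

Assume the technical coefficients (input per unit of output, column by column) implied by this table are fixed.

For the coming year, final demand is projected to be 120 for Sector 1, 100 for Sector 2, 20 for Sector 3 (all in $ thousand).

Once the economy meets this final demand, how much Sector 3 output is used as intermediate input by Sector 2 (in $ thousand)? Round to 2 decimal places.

z_32 = 183.59

Technical coefficients a_ij = z_ij / X_j:
  a_11 = 230/1150 = 0.20, a_21 = 287.5/1150 = 0.25, a_31 = 460/1150 = 0.40
  a_12 = 332.5/950 = 0.35, a_22 = 95/950 = 0.10, a_32 = 427.5/950 = 0.45
  a_13 = 362.5/1450 = 0.25, a_23 = 507.5/1450 = 0.35, a_33 = 145/1450 = 0.10
I − A =
  [   0.80    -0.35    -0.25]
  [  -0.25     0.90    -0.35]
  [  -0.40    -0.45     0.90]
Cofactors of I−A, C_ij = (−1)^(i+j)·(minor ij) (rows/columns in the sector order above):
  C_11 = (0.90)(0.90) − (-0.35)(-0.45) = 0.6525
  C_12 = −[(-0.25)(0.90) − (-0.35)(-0.40)] = 0.3650
  C_13 = (-0.25)(-0.45) − (0.90)(-0.40) = 0.4725
  C_21 = −[(-0.35)(0.90) − (-0.25)(-0.45)] = 0.4275
  C_22 = (0.80)(0.90) − (-0.25)(-0.40) = 0.6200
  C_23 = −[(0.80)(-0.45) − (-0.35)(-0.40)] = 0.5000
  C_31 = (-0.35)(-0.35) − (-0.25)(0.90) = 0.3475
  C_32 = −[(0.80)(-0.35) − (-0.25)(-0.25)] = 0.3425
  C_33 = (0.80)(0.90) − (-0.35)(-0.25) = 0.6325
det(I−A) = Σ_j (I−A)_1j·C_1j = (0.80)(0.6525) + (-0.35)(0.3650) + (-0.25)(0.4725) = 0.276125
adj(I−A) = Cᵀ =
  [ 0.6525   0.4275   0.3475]
  [ 0.3650   0.6200   0.3425]
  [ 0.4725   0.5000   0.6325]
(I − A)⁻¹ = adj(I−A) / det(I−A) ≈
  [   2.3631     1.5482     1.2585]
  [   1.3219     2.2454     1.2404]
  [   1.7112     1.8108     2.2906]
First solve x = (I − A)⁻¹ d = adj(I−A)·d / det(I−A); in particular x_2 = (0.3650·120 + 0.6200·100 + 0.3425·20) / 0.276125 = 112.65 / 0.276125 ≈ 407.9674.
Intermediate flow from 3 to 2: z_32 = a_32 · x_2 = 0.45 × 112.65 / 0.276125 = 50.6925 / 0.276125 ≈ 183.59.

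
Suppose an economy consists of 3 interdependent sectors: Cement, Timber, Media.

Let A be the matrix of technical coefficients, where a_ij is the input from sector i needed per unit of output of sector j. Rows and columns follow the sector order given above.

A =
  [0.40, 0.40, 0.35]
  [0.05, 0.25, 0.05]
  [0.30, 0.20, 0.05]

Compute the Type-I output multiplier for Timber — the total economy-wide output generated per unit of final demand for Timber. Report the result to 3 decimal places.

m_T = 3.675

I − A =
  [   0.60    -0.40    -0.35]
  [  -0.05     0.75    -0.05]
  [  -0.30    -0.20     0.95]
Cofactors of I−A, C_ij = (−1)^(i+j)·(minor ij) (rows/columns in the sector order above):
  C_11 = (0.75)(0.95) − (-0.05)(-0.20) = 0.7025
  C_12 = −[(-0.05)(0.95) − (-0.05)(-0.30)] = 0.0625
  C_13 = (-0.05)(-0.20) − (0.75)(-0.30) = 0.2350
  C_21 = −[(-0.40)(0.95) − (-0.35)(-0.20)] = 0.4500
  C_22 = (0.60)(0.95) − (-0.35)(-0.30) = 0.4650
  C_23 = −[(0.60)(-0.20) − (-0.40)(-0.30)] = 0.2400
  C_31 = (-0.40)(-0.05) − (-0.35)(0.75) = 0.2825
  C_32 = −[(0.60)(-0.05) − (-0.35)(-0.05)] = 0.0475
  C_33 = (0.60)(0.75) − (-0.40)(-0.05) = 0.4300
det(I−A) = Σ_j (I−A)_1j·C_1j = (0.60)(0.7025) + (-0.40)(0.0625) + (-0.35)(0.2350) = 0.31425
adj(I−A) = Cᵀ =
  [ 0.7025   0.4500   0.2825]
  [ 0.0625   0.4650   0.0475]
  [ 0.2350   0.2400   0.4300]
(I − A)⁻¹ = adj(I−A) / det(I−A) ≈
  [   2.2355     1.4320     0.8990]
  [   0.1989     1.4797     0.1512]
  [   0.7478     0.7637     1.3683]
The output multiplier for sector j is the column-j sum of the Leontief inverse (I − A)⁻¹ = adj(I−A) / det(I−A).
Column T of adj(I−A): (0.4500, 0.4650, 0.2400); det(I−A) = 0.31425.
m_T = (0.4500 + 0.4650 + 0.2400) / 0.31425 = 1.155 / 0.31425 ≈ 3.675.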